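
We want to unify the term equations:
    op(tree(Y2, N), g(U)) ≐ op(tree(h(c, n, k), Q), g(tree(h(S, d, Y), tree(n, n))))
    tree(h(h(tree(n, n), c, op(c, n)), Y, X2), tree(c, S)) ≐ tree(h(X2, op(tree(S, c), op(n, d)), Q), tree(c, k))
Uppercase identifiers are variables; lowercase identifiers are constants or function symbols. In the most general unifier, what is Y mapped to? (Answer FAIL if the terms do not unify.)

Decompose op/2: tree(Y2, N) ≐ tree(h(c, n, k), Q),  g(U) ≐ g(tree(h(S, d, Y), tree(n, n))).
Decompose tree/2: Y2 ≐ h(c, n, k),  N ≐ Q.
Bind Y2 := h(c, n, k); no other remaining equation mentions Y2.
Bind N := Q; no other remaining equation mentions N.
Decompose g/1: U ≐ tree(h(S, d, Y), tree(n, n)).
Bind U := tree(h(S, d, Y), tree(n, n)); no other remaining equation mentions U.
Decompose tree/2: h(h(tree(n, n), c, op(c, n)), Y, X2) ≐ h(X2, op(tree(S, c), op(n, d)), Q),  tree(c, S) ≐ tree(c, k).
Decompose h/3: h(tree(n, n), c, op(c, n)) ≐ X2,  Y ≐ op(tree(S, c), op(n, d)),  X2 ≐ Q.
Bind X2 := h(tree(n, n), c, op(c, n)); substituting into the one remaining equation that mentions X2 gives: h(tree(n, n), c, op(c, n)) ≐ Q.
Bind Y := op(tree(S, c), op(n, d)); no other remaining equation mentions Y. Substituting into the earlier binding gives U := tree(h(S, d, op(tree(S, c), op(n, d))), tree(n, n)).
Bind Q := h(tree(n, n), c, op(c, n)); no other remaining equation mentions Q. Substituting into the earlier binding gives N := h(tree(n, n), c, op(c, n)).
Decompose tree/2: c ≐ c,  S ≐ k.
Delete trivial equation c ≐ c.
Bind S := k. Substituting into the earlier bindings gives U := tree(h(k, d, op(tree(k, c), op(n, d))), tree(n, n)), Y := op(tree(k, c), op(n, d)).
MGU = { Y2 ↦ h(c, n, k), N ↦ h(tree(n, n), c, op(c, n)), U ↦ tree(h(k, d, op(tree(k, c), op(n, d))), tree(n, n)), X2 ↦ h(tree(n, n), c, op(c, n)), Y ↦ op(tree(k, c), op(n, d)), Q ↦ h(tree(n, n), c, op(c, n)), S ↦ k }, so Y ↦ op(tree(k, c), op(n, d)).

op(tree(k, c), op(n, d))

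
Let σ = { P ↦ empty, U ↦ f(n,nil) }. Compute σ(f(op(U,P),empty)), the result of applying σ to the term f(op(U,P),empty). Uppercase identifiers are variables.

f(op(f(n,nil),empty),empty)

Replace each occurrence of P with empty.
Replace each occurrence of U with f(n,nil).
Result: f(op(f(n,nil),empty),empty).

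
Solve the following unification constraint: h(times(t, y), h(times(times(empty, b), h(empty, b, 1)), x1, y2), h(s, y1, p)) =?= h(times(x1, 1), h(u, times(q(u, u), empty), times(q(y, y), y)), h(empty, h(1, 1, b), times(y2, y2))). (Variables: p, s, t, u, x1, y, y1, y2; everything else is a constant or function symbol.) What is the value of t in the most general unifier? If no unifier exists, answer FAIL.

times(q(times(times(empty, b), h(empty, b, 1)), times(times(empty, b), h(empty, b, 1))), empty)

Decompose h/3: times(t, y) =?= times(x1, 1),  h(times(times(empty, b), h(empty, b, 1)), x1, y2) =?= h(u, times(q(u, u), empty), times(q(y, y), y)),  h(s, y1, p) =?= h(empty, h(1, 1, b), times(y2, y2)).
Decompose times/2: t =?= x1,  y =?= 1.
Bind t := x1; no other remaining equation mentions t.
Bind y := 1; substituting into the one remaining equation that mentions y gives: h(times(times(empty, b), h(empty, b, 1)), x1, y2) =?= h(u, times(q(u, u), empty), times(q(1, 1), 1)).
Decompose h/3: times(times(empty, b), h(empty, b, 1)) =?= u,  x1 =?= times(q(u, u), empty),  y2 =?= times(q(1, 1), 1).
Bind u := times(times(empty, b), h(empty, b, 1)); substituting into the one remaining equation that mentions u gives: x1 =?= times(q(times(times(empty, b), h(empty, b, 1)), times(times(empty, b), h(empty, b, 1))), empty).
Bind x1 := times(q(times(times(empty, b), h(empty, b, 1)), times(times(empty, b), h(empty, b, 1))), empty); no other remaining equation mentions x1. Substituting into the earlier binding gives t := times(q(times(times(empty, b), h(empty, b, 1)), times(times(empty, b), h(empty, b, 1))), empty).
Bind y2 := times(q(1, 1), 1); substituting into the remaining equation gives: h(s, y1, p) =?= h(empty, h(1, 1, b), times(times(q(1, 1), 1), times(q(1, 1), 1))).
Decompose h/3: s =?= empty,  y1 =?= h(1, 1, b),  p =?= times(times(q(1, 1), 1), times(q(1, 1), 1)).
Bind s := empty; no other remaining equation mentions s.
Bind y1 := h(1, 1, b); no other remaining equation mentions y1.
Bind p := times(times(q(1, 1), 1), times(q(1, 1), 1)).
MGU = { t := times(q(times(times(empty, b), h(empty, b, 1)), times(times(empty, b), h(empty, b, 1))), empty), y := 1, u := times(times(empty, b), h(empty, b, 1)), x1 := times(q(times(times(empty, b), h(empty, b, 1)), times(times(empty, b), h(empty, b, 1))), empty), y2 := times(q(1, 1), 1), s := empty, y1 := h(1, 1, b), p := times(times(q(1, 1), 1), times(q(1, 1), 1)) }, so t := times(q(times(times(empty, b), h(empty, b, 1)), times(times(empty, b), h(empty, b, 1))), empty).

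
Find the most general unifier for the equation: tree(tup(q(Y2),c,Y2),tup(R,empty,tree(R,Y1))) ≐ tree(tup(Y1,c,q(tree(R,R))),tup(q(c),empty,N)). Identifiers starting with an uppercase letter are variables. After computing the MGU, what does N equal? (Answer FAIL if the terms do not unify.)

tree(q(c),q(q(tree(q(c),q(c)))))

Decompose tree/2: tup(q(Y2),c,Y2) ≐ tup(Y1,c,q(tree(R,R))),  tup(R,empty,tree(R,Y1)) ≐ tup(q(c),empty,N).
Decompose tup/3: q(Y2) ≐ Y1,  c ≐ c,  Y2 ≐ q(tree(R,R)).
Bind Y1 := q(Y2); substituting into the one remaining equation that mentions Y1 gives: tup(R,empty,tree(R,q(Y2))) ≐ tup(q(c),empty,N).
Delete trivial equation c ≐ c.
Bind Y2 := q(tree(R,R)); substituting into the remaining equation gives: tup(R,empty,tree(R,q(q(tree(R,R))))) ≐ tup(q(c),empty,N). Substituting into the earlier binding gives Y1 := q(q(tree(R,R))).
Decompose tup/3: R ≐ q(c),  empty ≐ empty,  tree(R,q(q(tree(R,R)))) ≐ N.
Bind R := q(c); substituting into the one remaining equation that mentions R gives: tree(q(c),q(q(tree(q(c),q(c))))) ≐ N. Substituting into the earlier bindings gives Y1 := q(q(tree(q(c),q(c)))), Y2 := q(tree(q(c),q(c))).
Delete trivial equation empty ≐ empty.
Bind N := tree(q(c),q(q(tree(q(c),q(c))))).
MGU = { Y1 -> q(q(tree(q(c),q(c)))), Y2 -> q(tree(q(c),q(c))), R -> q(c), N -> tree(q(c),q(q(tree(q(c),q(c))))) }, so N -> tree(q(c),q(q(tree(q(c),q(c))))).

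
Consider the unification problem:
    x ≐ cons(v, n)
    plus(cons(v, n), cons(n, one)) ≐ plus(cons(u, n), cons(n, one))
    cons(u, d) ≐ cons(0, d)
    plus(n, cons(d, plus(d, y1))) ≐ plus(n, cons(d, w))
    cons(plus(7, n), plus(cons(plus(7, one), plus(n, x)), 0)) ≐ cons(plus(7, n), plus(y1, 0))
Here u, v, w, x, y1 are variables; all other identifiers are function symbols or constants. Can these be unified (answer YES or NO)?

YES

Bind x := cons(v, n); substituting into the one remaining equation that mentions x gives: cons(plus(7, n), plus(cons(plus(7, one), plus(n, cons(v, n))), 0)) ≐ cons(plus(7, n), plus(y1, 0)).
Decompose plus/2: cons(v, n) ≐ cons(u, n),  cons(n, one) ≐ cons(n, one).
Decompose cons/2: v ≐ u,  n ≐ n.
Bind v := u; substituting into the one remaining equation that mentions v gives: cons(plus(7, n), plus(cons(plus(7, one), plus(n, cons(u, n))), 0)) ≐ cons(plus(7, n), plus(y1, 0)). Substituting into the earlier binding gives x := cons(u, n).
Delete trivial equation n ≐ n.
Delete trivial equation cons(n, one) ≐ cons(n, one).
Decompose cons/2: u ≐ 0,  d ≐ d.
Bind u := 0; substituting into the one remaining equation that mentions u gives: cons(plus(7, n), plus(cons(plus(7, one), plus(n, cons(0, n))), 0)) ≐ cons(plus(7, n), plus(y1, 0)). Substituting into the earlier bindings gives x := cons(0, n), v := 0.
Delete trivial equation d ≐ d.
Decompose plus/2: n ≐ n,  cons(d, plus(d, y1)) ≐ cons(d, w).
Delete trivial equation n ≐ n.
Decompose cons/2: d ≐ d,  plus(d, y1) ≐ w.
Delete trivial equation d ≐ d.
Bind w := plus(d, y1); no other remaining equation mentions w.
Decompose cons/2: plus(7, n) ≐ plus(7, n),  plus(cons(plus(7, one), plus(n, cons(0, n))), 0) ≐ plus(y1, 0).
Delete trivial equation plus(7, n) ≐ plus(7, n).
Decompose plus/2: cons(plus(7, one), plus(n, cons(0, n))) ≐ y1,  0 ≐ 0.
Bind y1 := cons(plus(7, one), plus(n, cons(0, n))); no other remaining equation mentions y1. Substituting into the earlier binding gives w := plus(d, cons(plus(7, one), plus(n, cons(0, n)))).
Delete trivial equation 0 ≐ 0.
No equations remain and no clash or occurs-check failure arose, so a unifier exists.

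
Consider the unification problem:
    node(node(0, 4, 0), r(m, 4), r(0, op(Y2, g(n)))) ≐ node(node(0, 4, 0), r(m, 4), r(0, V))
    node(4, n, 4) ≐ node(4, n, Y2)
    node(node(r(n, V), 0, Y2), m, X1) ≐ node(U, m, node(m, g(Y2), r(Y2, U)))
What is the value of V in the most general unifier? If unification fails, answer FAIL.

Decompose node/3: node(0, 4, 0) ≐ node(0, 4, 0),  r(m, 4) ≐ r(m, 4),  r(0, op(Y2, g(n))) ≐ r(0, V).
Delete trivial equation node(0, 4, 0) ≐ node(0, 4, 0).
Delete trivial equation r(m, 4) ≐ r(m, 4).
Decompose r/2: 0 ≐ 0,  op(Y2, g(n)) ≐ V.
Delete trivial equation 0 ≐ 0.
Bind V := op(Y2, g(n)); substituting into the one remaining equation that mentions V gives: node(node(r(n, op(Y2, g(n))), 0, Y2), m, X1) ≐ node(U, m, node(m, g(Y2), r(Y2, U))).
Decompose node/3: 4 ≐ 4,  n ≐ n,  4 ≐ Y2.
Delete trivial equation 4 ≐ 4.
Delete trivial equation n ≐ n.
Bind Y2 := 4; substituting into the remaining equation gives: node(node(r(n, op(4, g(n))), 0, 4), m, X1) ≐ node(U, m, node(m, g(4), r(4, U))). Substituting into the earlier binding gives V := op(4, g(n)).
Decompose node/3: node(r(n, op(4, g(n))), 0, 4) ≐ U,  m ≐ m,  X1 ≐ node(m, g(4), r(4, U)).
Bind U := node(r(n, op(4, g(n))), 0, 4); substituting into the one remaining equation that mentions U gives: X1 ≐ node(m, g(4), r(4, node(r(n, op(4, g(n))), 0, 4))).
Delete trivial equation m ≐ m.
Bind X1 := node(m, g(4), r(4, node(r(n, op(4, g(n))), 0, 4))).
MGU = { V -> op(4, g(n)), Y2 -> 4, U -> node(r(n, op(4, g(n))), 0, 4), X1 -> node(m, g(4), r(4, node(r(n, op(4, g(n))), 0, 4))) }, so V -> op(4, g(n)).

op(4, g(n))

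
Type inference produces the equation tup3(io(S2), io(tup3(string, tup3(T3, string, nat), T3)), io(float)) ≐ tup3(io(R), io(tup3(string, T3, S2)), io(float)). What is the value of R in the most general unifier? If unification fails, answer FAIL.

Decompose tup3/3: io(S2) ≐ io(R),  io(tup3(string, tup3(T3, string, nat), T3)) ≐ io(tup3(string, T3, S2)),  io(float) ≐ io(float).
Decompose io/1: S2 ≐ R.
Bind S2 := R; substituting into the one remaining equation that mentions S2 gives: io(tup3(string, tup3(T3, string, nat), T3)) ≐ io(tup3(string, T3, R)).
Decompose io/1: tup3(string, tup3(T3, string, nat), T3) ≐ tup3(string, T3, R).
Decompose tup3/3: string ≐ string,  tup3(T3, string, nat) ≐ T3,  T3 ≐ R.
Delete trivial equation string ≐ string.
Occurs check fails: T3 occurs in tup3(T3, string, nat); the equation T3 ≐ tup3(T3, string, nat) has no finite solution.

FAIL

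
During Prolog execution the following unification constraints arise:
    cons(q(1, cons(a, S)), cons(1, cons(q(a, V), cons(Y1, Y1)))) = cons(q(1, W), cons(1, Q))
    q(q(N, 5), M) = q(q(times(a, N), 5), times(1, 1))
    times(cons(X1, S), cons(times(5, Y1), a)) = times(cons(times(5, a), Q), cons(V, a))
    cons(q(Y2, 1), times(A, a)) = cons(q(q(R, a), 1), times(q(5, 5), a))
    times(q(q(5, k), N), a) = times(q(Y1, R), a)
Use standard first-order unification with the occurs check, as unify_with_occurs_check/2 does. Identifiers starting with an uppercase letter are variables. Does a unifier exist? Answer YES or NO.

Decompose cons/2: q(1, cons(a, S)) = q(1, W),  cons(1, cons(q(a, V), cons(Y1, Y1))) = cons(1, Q).
Decompose q/2: 1 = 1,  cons(a, S) = W.
Delete trivial equation 1 = 1.
Bind W := cons(a, S); no other remaining equation mentions W.
Decompose cons/2: 1 = 1,  cons(q(a, V), cons(Y1, Y1)) = Q.
Delete trivial equation 1 = 1.
Bind Q := cons(q(a, V), cons(Y1, Y1)); substituting into the one remaining equation that mentions Q gives: times(cons(X1, S), cons(times(5, Y1), a)) = times(cons(times(5, a), cons(q(a, V), cons(Y1, Y1))), cons(V, a)).
Decompose q/2: q(N, 5) = q(times(a, N), 5),  M = times(1, 1).
Decompose q/2: N = times(a, N),  5 = 5.
Occurs check fails: N occurs in times(a, N); the equation N = times(a, N) has no finite solution.

NO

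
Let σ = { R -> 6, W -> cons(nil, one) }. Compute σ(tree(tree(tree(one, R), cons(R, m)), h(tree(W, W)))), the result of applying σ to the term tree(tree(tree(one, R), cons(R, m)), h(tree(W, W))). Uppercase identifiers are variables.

tree(tree(tree(one, 6), cons(6, m)), h(tree(cons(nil, one), cons(nil, one))))

Replace each occurrence of R with 6.
Replace each occurrence of W with cons(nil, one).
Result: tree(tree(tree(one, 6), cons(6, m)), h(tree(cons(nil, one), cons(nil, one)))).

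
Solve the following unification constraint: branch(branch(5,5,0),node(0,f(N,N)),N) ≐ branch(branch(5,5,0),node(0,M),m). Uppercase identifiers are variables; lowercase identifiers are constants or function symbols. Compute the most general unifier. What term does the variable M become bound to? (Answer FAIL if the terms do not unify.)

Decompose branch/3: branch(5,5,0) ≐ branch(5,5,0),  node(0,f(N,N)) ≐ node(0,M),  N ≐ m.
Delete trivial equation branch(5,5,0) ≐ branch(5,5,0).
Decompose node/2: 0 ≐ 0,  f(N,N) ≐ M.
Delete trivial equation 0 ≐ 0.
Bind M := f(N,N); no other remaining equation mentions M.
Bind N := m. Substituting into the earlier binding gives M := f(m,m).
MGU = { M := f(m,m), N := m }, so M := f(m,m).

f(m,m)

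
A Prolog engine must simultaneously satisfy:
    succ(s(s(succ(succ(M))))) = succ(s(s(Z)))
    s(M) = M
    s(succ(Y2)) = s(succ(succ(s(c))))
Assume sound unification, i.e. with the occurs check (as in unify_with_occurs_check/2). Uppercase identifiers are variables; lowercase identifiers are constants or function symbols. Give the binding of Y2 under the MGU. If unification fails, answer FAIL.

Decompose succ/1: s(s(succ(succ(M)))) = s(s(Z)).
Decompose s/1: s(succ(succ(M))) = s(Z).
Decompose s/1: succ(succ(M)) = Z.
Bind Z := succ(succ(M)); no other remaining equation mentions Z.
Occurs check fails: M occurs in s(M); the equation M = s(M) has no finite solution.

FAIL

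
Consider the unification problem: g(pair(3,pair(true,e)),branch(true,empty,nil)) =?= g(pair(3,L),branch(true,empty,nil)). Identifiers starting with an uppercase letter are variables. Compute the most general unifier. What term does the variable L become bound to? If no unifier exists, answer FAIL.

Decompose g/2: pair(3,pair(true,e)) =?= pair(3,L),  branch(true,empty,nil) =?= branch(true,empty,nil).
Decompose pair/2: 3 =?= 3,  pair(true,e) =?= L.
Delete trivial equation 3 =?= 3.
Bind L := pair(true,e); no other remaining equation mentions L.
Delete trivial equation branch(true,empty,nil) =?= branch(true,empty,nil).
MGU = { L -> pair(true,e) }, so L -> pair(true,e).

pair(true,e)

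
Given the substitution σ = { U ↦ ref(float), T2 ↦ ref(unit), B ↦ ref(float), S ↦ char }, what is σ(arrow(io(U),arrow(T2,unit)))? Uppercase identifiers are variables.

arrow(io(ref(float)),arrow(ref(unit),unit))

Replace each occurrence of U with ref(float).
Replace each occurrence of T2 with ref(unit).
Result: arrow(io(ref(float)),arrow(ref(unit),unit)).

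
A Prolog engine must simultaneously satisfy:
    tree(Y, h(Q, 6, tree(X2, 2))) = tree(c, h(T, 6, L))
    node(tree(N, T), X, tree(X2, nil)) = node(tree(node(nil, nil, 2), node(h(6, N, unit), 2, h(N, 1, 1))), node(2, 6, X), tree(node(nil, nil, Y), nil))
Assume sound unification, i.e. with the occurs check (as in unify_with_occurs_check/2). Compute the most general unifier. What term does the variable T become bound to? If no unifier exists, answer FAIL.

Decompose tree/2: Y = c,  h(Q, 6, tree(X2, 2)) = h(T, 6, L).
Bind Y := c; substituting into the one remaining equation that mentions Y gives: node(tree(N, T), X, tree(X2, nil)) = node(tree(node(nil, nil, 2), node(h(6, N, unit), 2, h(N, 1, 1))), node(2, 6, X), tree(node(nil, nil, c), nil)).
Decompose h/3: Q = T,  6 = 6,  tree(X2, 2) = L.
Bind Q := T; no other remaining equation mentions Q.
Delete trivial equation 6 = 6.
Bind L := tree(X2, 2); no other remaining equation mentions L.
Decompose node/3: tree(N, T) = tree(node(nil, nil, 2), node(h(6, N, unit), 2, h(N, 1, 1))),  X = node(2, 6, X),  tree(X2, nil) = tree(node(nil, nil, c), nil).
Decompose tree/2: N = node(nil, nil, 2),  T = node(h(6, N, unit), 2, h(N, 1, 1)).
Bind N := node(nil, nil, 2); substituting into the one remaining equation that mentions N gives: T = node(h(6, node(nil, nil, 2), unit), 2, h(node(nil, nil, 2), 1, 1)).
Bind T := node(h(6, node(nil, nil, 2), unit), 2, h(node(nil, nil, 2), 1, 1)); no other remaining equation mentions T. Substituting into the earlier binding gives Q := node(h(6, node(nil, nil, 2), unit), 2, h(node(nil, nil, 2), 1, 1)).
Occurs check fails: X occurs in node(2, 6, X); the equation X = node(2, 6, X) has no finite solution.

FAIL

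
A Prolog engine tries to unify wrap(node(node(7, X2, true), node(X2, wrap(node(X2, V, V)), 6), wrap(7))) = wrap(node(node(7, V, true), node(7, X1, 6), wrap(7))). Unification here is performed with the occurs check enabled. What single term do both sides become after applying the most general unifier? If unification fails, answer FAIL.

wrap(node(node(7, 7, true), node(7, wrap(node(7, 7, 7)), 6), wrap(7)))

Decompose wrap/1: node(node(7, X2, true), node(X2, wrap(node(X2, V, V)), 6), wrap(7)) = node(node(7, V, true), node(7, X1, 6), wrap(7)).
Decompose node/3: node(7, X2, true) = node(7, V, true),  node(X2, wrap(node(X2, V, V)), 6) = node(7, X1, 6),  wrap(7) = wrap(7).
Decompose node/3: 7 = 7,  X2 = V,  true = true.
Delete trivial equation 7 = 7.
Bind X2 := V; substituting into the one remaining equation that mentions X2 gives: node(V, wrap(node(V, V, V)), 6) = node(7, X1, 6).
Delete trivial equation true = true.
Decompose node/3: V = 7,  wrap(node(V, V, V)) = X1,  6 = 6.
Bind V := 7; substituting into the one remaining equation that mentions V gives: wrap(node(7, 7, 7)) = X1. Substituting into the earlier binding gives X2 := 7.
Bind X1 := wrap(node(7, 7, 7)); no other remaining equation mentions X1.
Delete trivial equation 6 = 6.
Delete trivial equation wrap(7) = wrap(7).
Applying the MGU to either side gives wrap(node(node(7, 7, true), node(7, wrap(node(7, 7, 7)), 6), wrap(7))).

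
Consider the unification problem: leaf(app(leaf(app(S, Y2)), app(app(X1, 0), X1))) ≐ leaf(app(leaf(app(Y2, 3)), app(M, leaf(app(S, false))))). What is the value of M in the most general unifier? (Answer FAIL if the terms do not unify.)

Decompose leaf/1: app(leaf(app(S, Y2)), app(app(X1, 0), X1)) ≐ app(leaf(app(Y2, 3)), app(M, leaf(app(S, false)))).
Decompose app/2: leaf(app(S, Y2)) ≐ leaf(app(Y2, 3)),  app(app(X1, 0), X1) ≐ app(M, leaf(app(S, false))).
Decompose leaf/1: app(S, Y2) ≐ app(Y2, 3).
Decompose app/2: S ≐ Y2,  Y2 ≐ 3.
Bind S := Y2; substituting into the one remaining equation that mentions S gives: app(app(X1, 0), X1) ≐ app(M, leaf(app(Y2, false))).
Bind Y2 := 3; substituting into the remaining equation gives: app(app(X1, 0), X1) ≐ app(M, leaf(app(3, false))). Substituting into the earlier binding gives S := 3.
Decompose app/2: app(X1, 0) ≐ M,  X1 ≐ leaf(app(3, false)).
Bind M := app(X1, 0); no other remaining equation mentions M.
Bind X1 := leaf(app(3, false)). Substituting into the earlier binding gives M := app(leaf(app(3, false)), 0).
MGU = { S := 3, Y2 := 3, M := app(leaf(app(3, false)), 0), X1 := leaf(app(3, false)) }, so M := app(leaf(app(3, false)), 0).

app(leaf(app(3, false)), 0)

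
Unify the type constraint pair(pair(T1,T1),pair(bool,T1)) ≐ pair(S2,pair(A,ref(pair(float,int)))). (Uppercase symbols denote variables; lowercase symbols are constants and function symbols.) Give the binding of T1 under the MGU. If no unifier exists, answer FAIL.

ref(pair(float,int))

Decompose pair/2: pair(T1,T1) ≐ S2,  pair(bool,T1) ≐ pair(A,ref(pair(float,int))).
Bind S2 := pair(T1,T1); no other remaining equation mentions S2.
Decompose pair/2: bool ≐ A,  T1 ≐ ref(pair(float,int)).
Bind A := bool; no other remaining equation mentions A.
Bind T1 := ref(pair(float,int)). Substituting into the earlier binding gives S2 := pair(ref(pair(float,int)),ref(pair(float,int))).
MGU = { S2 := pair(ref(pair(float,int)),ref(pair(float,int))), A := bool, T1 := ref(pair(float,int)) }, so T1 := ref(pair(float,int)).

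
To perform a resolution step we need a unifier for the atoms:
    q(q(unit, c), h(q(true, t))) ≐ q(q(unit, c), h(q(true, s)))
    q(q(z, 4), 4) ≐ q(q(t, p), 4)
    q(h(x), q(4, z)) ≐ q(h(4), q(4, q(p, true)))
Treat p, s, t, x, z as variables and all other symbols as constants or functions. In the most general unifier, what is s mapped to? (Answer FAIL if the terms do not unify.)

Decompose q/2: q(unit, c) ≐ q(unit, c),  h(q(true, t)) ≐ h(q(true, s)).
Delete trivial equation q(unit, c) ≐ q(unit, c).
Decompose h/1: q(true, t) ≐ q(true, s).
Decompose q/2: true ≐ true,  t ≐ s.
Delete trivial equation true ≐ true.
Bind t := s; substituting into the one remaining equation that mentions t gives: q(q(z, 4), 4) ≐ q(q(s, p), 4).
Decompose q/2: q(z, 4) ≐ q(s, p),  4 ≐ 4.
Decompose q/2: z ≐ s,  4 ≐ p.
Bind z := s; substituting into the one remaining equation that mentions z gives: q(h(x), q(4, s)) ≐ q(h(4), q(4, q(p, true))).
Bind p := 4; substituting into the one remaining equation that mentions p gives: q(h(x), q(4, s)) ≐ q(h(4), q(4, q(4, true))).
Delete trivial equation 4 ≐ 4.
Decompose q/2: h(x) ≐ h(4),  q(4, s) ≐ q(4, q(4, true)).
Decompose h/1: x ≐ 4.
Bind x := 4; no other remaining equation mentions x.
Decompose q/2: 4 ≐ 4,  s ≐ q(4, true).
Delete trivial equation 4 ≐ 4.
Bind s := q(4, true). Substituting into the earlier bindings gives t := q(4, true), z := q(4, true).
MGU = { t := q(4, true), z := q(4, true), p := 4, x := 4, s := q(4, true) }, so s := q(4, true).

q(4, true)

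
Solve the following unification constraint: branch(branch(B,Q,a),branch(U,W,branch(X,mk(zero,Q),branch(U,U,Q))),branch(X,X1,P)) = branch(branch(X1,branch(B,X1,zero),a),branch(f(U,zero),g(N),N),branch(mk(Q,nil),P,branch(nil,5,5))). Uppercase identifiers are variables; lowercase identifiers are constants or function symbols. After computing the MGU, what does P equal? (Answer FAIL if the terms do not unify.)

Decompose branch/3: branch(B,Q,a) = branch(X1,branch(B,X1,zero),a),  branch(U,W,branch(X,mk(zero,Q),branch(U,U,Q))) = branch(f(U,zero),g(N),N),  branch(X,X1,P) = branch(mk(Q,nil),P,branch(nil,5,5)).
Decompose branch/3: B = X1,  Q = branch(B,X1,zero),  a = a.
Bind B := X1; substituting into the one remaining equation that mentions B gives: Q = branch(X1,X1,zero).
Bind Q := branch(X1,X1,zero); substituting into the 2 remaining equations that mention Q gives: branch(U,W,branch(X,mk(zero,branch(X1,X1,zero)),branch(U,U,branch(X1,X1,zero)))) = branch(f(U,zero),g(N),N),  branch(X,X1,P) = branch(mk(branch(X1,X1,zero),nil),P,branch(nil,5,5)).
Delete trivial equation a = a.
Decompose branch/3: U = f(U,zero),  W = g(N),  branch(X,mk(zero,branch(X1,X1,zero)),branch(U,U,branch(X1,X1,zero))) = N.
Occurs check fails: U occurs in f(U,zero); the equation U = f(U,zero) has no finite solution.

FAIL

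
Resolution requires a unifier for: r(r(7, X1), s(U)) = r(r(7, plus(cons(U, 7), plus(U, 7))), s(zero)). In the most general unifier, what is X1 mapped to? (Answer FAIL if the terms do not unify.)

plus(cons(zero, 7), plus(zero, 7))

Decompose r/2: r(7, X1) = r(7, plus(cons(U, 7), plus(U, 7))),  s(U) = s(zero).
Decompose r/2: 7 = 7,  X1 = plus(cons(U, 7), plus(U, 7)).
Delete trivial equation 7 = 7.
Bind X1 := plus(cons(U, 7), plus(U, 7)); no other remaining equation mentions X1.
Decompose s/1: U = zero.
Bind U := zero. Substituting into the earlier binding gives X1 := plus(cons(zero, 7), plus(zero, 7)).
MGU = { X1 := plus(cons(zero, 7), plus(zero, 7)), U := zero }, so X1 := plus(cons(zero, 7), plus(zero, 7)).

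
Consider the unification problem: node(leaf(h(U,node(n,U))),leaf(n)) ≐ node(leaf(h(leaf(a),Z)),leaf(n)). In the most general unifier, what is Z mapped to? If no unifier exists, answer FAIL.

Decompose node/2: leaf(h(U,node(n,U))) ≐ leaf(h(leaf(a),Z)),  leaf(n) ≐ leaf(n).
Decompose leaf/1: h(U,node(n,U)) ≐ h(leaf(a),Z).
Decompose h/2: U ≐ leaf(a),  node(n,U) ≐ Z.
Bind U := leaf(a); substituting into the one remaining equation that mentions U gives: node(n,leaf(a)) ≐ Z.
Bind Z := node(n,leaf(a)); no other remaining equation mentions Z.
Delete trivial equation leaf(n) ≐ leaf(n).
MGU = { U -> leaf(a), Z -> node(n,leaf(a)) }, so Z -> node(n,leaf(a)).

node(n,leaf(a))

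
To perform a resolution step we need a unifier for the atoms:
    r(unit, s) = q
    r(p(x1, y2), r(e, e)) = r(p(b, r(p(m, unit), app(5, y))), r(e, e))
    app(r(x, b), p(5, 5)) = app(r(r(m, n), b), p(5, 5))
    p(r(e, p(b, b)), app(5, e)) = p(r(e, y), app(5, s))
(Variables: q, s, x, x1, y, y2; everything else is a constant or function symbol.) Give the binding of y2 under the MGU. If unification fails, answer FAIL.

r(p(m, unit), app(5, p(b, b)))

Bind q := r(unit, s); no other remaining equation mentions q.
Decompose r/2: p(x1, y2) = p(b, r(p(m, unit), app(5, y))),  r(e, e) = r(e, e).
Decompose p/2: x1 = b,  y2 = r(p(m, unit), app(5, y)).
Bind x1 := b; no other remaining equation mentions x1.
Bind y2 := r(p(m, unit), app(5, y)); no other remaining equation mentions y2.
Delete trivial equation r(e, e) = r(e, e).
Decompose app/2: r(x, b) = r(r(m, n), b),  p(5, 5) = p(5, 5).
Decompose r/2: x = r(m, n),  b = b.
Bind x := r(m, n); no other remaining equation mentions x.
Delete trivial equation b = b.
Delete trivial equation p(5, 5) = p(5, 5).
Decompose p/2: r(e, p(b, b)) = r(e, y),  app(5, e) = app(5, s).
Decompose r/2: e = e,  p(b, b) = y.
Delete trivial equation e = e.
Bind y := p(b, b); no other remaining equation mentions y. Substituting into the earlier binding gives y2 := r(p(m, unit), app(5, p(b, b))).
Decompose app/2: 5 = 5,  e = s.
Delete trivial equation 5 = 5.
Bind s := e. Substituting into the earlier binding gives q := r(unit, e).
MGU = { q := r(unit, e), x1 := b, y2 := r(p(m, unit), app(5, p(b, b))), x := r(m, n), y := p(b, b), s := e }, so y2 := r(p(m, unit), app(5, p(b, b))).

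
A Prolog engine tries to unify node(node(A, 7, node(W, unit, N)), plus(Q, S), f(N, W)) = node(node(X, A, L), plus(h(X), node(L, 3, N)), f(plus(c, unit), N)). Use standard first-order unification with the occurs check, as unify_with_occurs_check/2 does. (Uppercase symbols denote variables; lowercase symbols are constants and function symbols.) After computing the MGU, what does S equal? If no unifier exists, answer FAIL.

node(node(plus(c, unit), unit, plus(c, unit)), 3, plus(c, unit))

Decompose node/3: node(A, 7, node(W, unit, N)) = node(X, A, L),  plus(Q, S) = plus(h(X), node(L, 3, N)),  f(N, W) = f(plus(c, unit), N).
Decompose node/3: A = X,  7 = A,  node(W, unit, N) = L.
Bind A := X; substituting into the one remaining equation that mentions A gives: 7 = X.
Bind X := 7; substituting into the one remaining equation that mentions X gives: plus(Q, S) = plus(h(7), node(L, 3, N)). Substituting into the earlier binding gives A := 7.
Bind L := node(W, unit, N); substituting into the one remaining equation that mentions L gives: plus(Q, S) = plus(h(7), node(node(W, unit, N), 3, N)).
Decompose plus/2: Q = h(7),  S = node(node(W, unit, N), 3, N).
Bind Q := h(7); no other remaining equation mentions Q.
Bind S := node(node(W, unit, N), 3, N); no other remaining equation mentions S.
Decompose f/2: N = plus(c, unit),  W = N.
Bind N := plus(c, unit); substituting into the remaining equation gives: W = plus(c, unit). Substituting into the earlier bindings gives L := node(W, unit, plus(c, unit)), S := node(node(W, unit, plus(c, unit)), 3, plus(c, unit)).
Bind W := plus(c, unit). Substituting into the earlier bindings gives L := node(plus(c, unit), unit, plus(c, unit)), S := node(node(plus(c, unit), unit, plus(c, unit)), 3, plus(c, unit)).
MGU = { A ↦ 7, X ↦ 7, L ↦ node(plus(c, unit), unit, plus(c, unit)), Q ↦ h(7), S ↦ node(node(plus(c, unit), unit, plus(c, unit)), 3, plus(c, unit)), N ↦ plus(c, unit), W ↦ plus(c, unit) }, so S ↦ node(node(plus(c, unit), unit, plus(c, unit)), 3, plus(c, unit)).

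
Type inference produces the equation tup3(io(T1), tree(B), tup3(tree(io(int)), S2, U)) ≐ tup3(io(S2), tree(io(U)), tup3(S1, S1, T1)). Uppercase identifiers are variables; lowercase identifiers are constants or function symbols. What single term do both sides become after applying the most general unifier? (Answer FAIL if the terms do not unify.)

Decompose tup3/3: io(T1) ≐ io(S2),  tree(B) ≐ tree(io(U)),  tup3(tree(io(int)), S2, U) ≐ tup3(S1, S1, T1).
Decompose io/1: T1 ≐ S2.
Bind T1 := S2; substituting into the one remaining equation that mentions T1 gives: tup3(tree(io(int)), S2, U) ≐ tup3(S1, S1, S2).
Decompose tree/1: B ≐ io(U).
Bind B := io(U); no other remaining equation mentions B.
Decompose tup3/3: tree(io(int)) ≐ S1,  S2 ≐ S1,  U ≐ S2.
Bind S1 := tree(io(int)); substituting into the one remaining equation that mentions S1 gives: S2 ≐ tree(io(int)).
Bind S2 := tree(io(int)); substituting into the remaining equation gives: U ≐ tree(io(int)). Substituting into the earlier binding gives T1 := tree(io(int)).
Bind U := tree(io(int)). Substituting into the earlier binding gives B := io(tree(io(int))).
Applying the MGU to either side gives tup3(io(tree(io(int))), tree(io(tree(io(int)))), tup3(tree(io(int)), tree(io(int)), tree(io(int)))).

tup3(io(tree(io(int))), tree(io(tree(io(int)))), tup3(tree(io(int)), tree(io(int)), tree(io(int))))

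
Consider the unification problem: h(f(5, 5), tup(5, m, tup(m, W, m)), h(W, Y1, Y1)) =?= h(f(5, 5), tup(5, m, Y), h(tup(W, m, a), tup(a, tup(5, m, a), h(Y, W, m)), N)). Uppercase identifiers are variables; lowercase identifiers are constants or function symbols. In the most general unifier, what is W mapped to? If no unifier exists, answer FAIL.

Decompose h/3: f(5, 5) =?= f(5, 5),  tup(5, m, tup(m, W, m)) =?= tup(5, m, Y),  h(W, Y1, Y1) =?= h(tup(W, m, a), tup(a, tup(5, m, a), h(Y, W, m)), N).
Delete trivial equation f(5, 5) =?= f(5, 5).
Decompose tup/3: 5 =?= 5,  m =?= m,  tup(m, W, m) =?= Y.
Delete trivial equation 5 =?= 5.
Delete trivial equation m =?= m.
Bind Y := tup(m, W, m); substituting into the remaining equation gives: h(W, Y1, Y1) =?= h(tup(W, m, a), tup(a, tup(5, m, a), h(tup(m, W, m), W, m)), N).
Decompose h/3: W =?= tup(W, m, a),  Y1 =?= tup(a, tup(5, m, a), h(tup(m, W, m), W, m)),  Y1 =?= N.
Occurs check fails: W occurs in tup(W, m, a); the equation W =?= tup(W, m, a) has no finite solution.

FAIL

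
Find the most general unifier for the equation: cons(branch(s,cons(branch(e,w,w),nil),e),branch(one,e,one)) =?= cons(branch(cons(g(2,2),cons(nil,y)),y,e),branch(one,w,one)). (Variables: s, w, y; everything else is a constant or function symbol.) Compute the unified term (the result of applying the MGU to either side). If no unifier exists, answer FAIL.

Decompose cons/2: branch(s,cons(branch(e,w,w),nil),e) =?= branch(cons(g(2,2),cons(nil,y)),y,e),  branch(one,e,one) =?= branch(one,w,one).
Decompose branch/3: s =?= cons(g(2,2),cons(nil,y)),  cons(branch(e,w,w),nil) =?= y,  e =?= e.
Bind s := cons(g(2,2),cons(nil,y)); no other remaining equation mentions s.
Bind y := cons(branch(e,w,w),nil); no other remaining equation mentions y. Substituting into the earlier binding gives s := cons(g(2,2),cons(nil,cons(branch(e,w,w),nil))).
Delete trivial equation e =?= e.
Decompose branch/3: one =?= one,  e =?= w,  one =?= one.
Delete trivial equation one =?= one.
Bind w := e; no other remaining equation mentions w. Substituting into the earlier bindings gives s := cons(g(2,2),cons(nil,cons(branch(e,e,e),nil))), y := cons(branch(e,e,e),nil).
Delete trivial equation one =?= one.
Applying the MGU to either side gives cons(branch(cons(g(2,2),cons(nil,cons(branch(e,e,e),nil))),cons(branch(e,e,e),nil),e),branch(one,e,one)).

cons(branch(cons(g(2,2),cons(nil,cons(branch(e,e,e),nil))),cons(branch(e,e,e),nil),e),branch(one,e,one))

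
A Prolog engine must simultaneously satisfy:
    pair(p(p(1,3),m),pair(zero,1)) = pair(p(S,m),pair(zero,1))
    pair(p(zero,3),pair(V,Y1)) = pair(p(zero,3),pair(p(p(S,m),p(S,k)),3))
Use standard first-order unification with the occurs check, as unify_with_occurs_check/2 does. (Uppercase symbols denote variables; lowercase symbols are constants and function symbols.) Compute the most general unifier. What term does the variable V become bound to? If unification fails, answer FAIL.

Decompose pair/2: p(p(1,3),m) = p(S,m),  pair(zero,1) = pair(zero,1).
Decompose p/2: p(1,3) = S,  m = m.
Bind S := p(1,3); substituting into the one remaining equation that mentions S gives: pair(p(zero,3),pair(V,Y1)) = pair(p(zero,3),pair(p(p(p(1,3),m),p(p(1,3),k)),3)).
Delete trivial equation m = m.
Delete trivial equation pair(zero,1) = pair(zero,1).
Decompose pair/2: p(zero,3) = p(zero,3),  pair(V,Y1) = pair(p(p(p(1,3),m),p(p(1,3),k)),3).
Delete trivial equation p(zero,3) = p(zero,3).
Decompose pair/2: V = p(p(p(1,3),m),p(p(1,3),k)),  Y1 = 3.
Bind V := p(p(p(1,3),m),p(p(1,3),k)); no other remaining equation mentions V.
Bind Y1 := 3.
MGU = { S -> p(1,3), V -> p(p(p(1,3),m),p(p(1,3),k)), Y1 -> 3 }, so V -> p(p(p(1,3),m),p(p(1,3),k)).

p(p(p(1,3),m),p(p(1,3),k))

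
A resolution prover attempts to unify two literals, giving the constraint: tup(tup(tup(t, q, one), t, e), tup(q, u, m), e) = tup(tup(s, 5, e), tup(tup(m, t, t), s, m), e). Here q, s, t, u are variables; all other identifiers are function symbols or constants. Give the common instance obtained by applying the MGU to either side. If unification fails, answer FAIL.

Decompose tup/3: tup(tup(t, q, one), t, e) = tup(s, 5, e),  tup(q, u, m) = tup(tup(m, t, t), s, m),  e = e.
Decompose tup/3: tup(t, q, one) = s,  t = 5,  e = e.
Bind s := tup(t, q, one); substituting into the one remaining equation that mentions s gives: tup(q, u, m) = tup(tup(m, t, t), tup(t, q, one), m).
Bind t := 5; substituting into the one remaining equation that mentions t gives: tup(q, u, m) = tup(tup(m, 5, 5), tup(5, q, one), m). Substituting into the earlier binding gives s := tup(5, q, one).
Delete trivial equation e = e.
Decompose tup/3: q = tup(m, 5, 5),  u = tup(5, q, one),  m = m.
Bind q := tup(m, 5, 5); substituting into the one remaining equation that mentions q gives: u = tup(5, tup(m, 5, 5), one). Substituting into the earlier binding gives s := tup(5, tup(m, 5, 5), one).
Bind u := tup(5, tup(m, 5, 5), one); no other remaining equation mentions u.
Delete trivial equation m = m.
Delete trivial equation e = e.
Applying the MGU to either side gives tup(tup(tup(5, tup(m, 5, 5), one), 5, e), tup(tup(m, 5, 5), tup(5, tup(m, 5, 5), one), m), e).

tup(tup(tup(5, tup(m, 5, 5), one), 5, e), tup(tup(m, 5, 5), tup(5, tup(m, 5, 5), one), m), e)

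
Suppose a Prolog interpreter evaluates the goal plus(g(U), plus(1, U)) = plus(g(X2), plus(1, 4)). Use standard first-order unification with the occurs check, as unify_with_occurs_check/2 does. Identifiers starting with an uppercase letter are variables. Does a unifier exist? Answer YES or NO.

Decompose plus/2: g(U) = g(X2),  plus(1, U) = plus(1, 4).
Decompose g/1: U = X2.
Bind U := X2; substituting into the remaining equation gives: plus(1, X2) = plus(1, 4).
Decompose plus/2: 1 = 1,  X2 = 4.
Delete trivial equation 1 = 1.
Bind X2 := 4. Substituting into the earlier binding gives U := 4.
No equations remain and no clash or occurs-check failure arose, so a unifier exists.

YES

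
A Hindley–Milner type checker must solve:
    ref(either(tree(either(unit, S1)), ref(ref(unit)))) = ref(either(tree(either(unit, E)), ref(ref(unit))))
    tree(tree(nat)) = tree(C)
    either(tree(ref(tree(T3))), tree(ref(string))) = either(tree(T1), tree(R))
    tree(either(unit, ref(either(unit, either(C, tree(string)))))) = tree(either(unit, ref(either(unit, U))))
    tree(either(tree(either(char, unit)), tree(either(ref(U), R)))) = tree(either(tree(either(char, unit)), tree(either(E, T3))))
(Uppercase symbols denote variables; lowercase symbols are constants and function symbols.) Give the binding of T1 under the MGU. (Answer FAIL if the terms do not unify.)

ref(tree(ref(string)))

Decompose ref/1: either(tree(either(unit, S1)), ref(ref(unit))) = either(tree(either(unit, E)), ref(ref(unit))).
Decompose either/2: tree(either(unit, S1)) = tree(either(unit, E)),  ref(ref(unit)) = ref(ref(unit)).
Decompose tree/1: either(unit, S1) = either(unit, E).
Decompose either/2: unit = unit,  S1 = E.
Delete trivial equation unit = unit.
Bind S1 := E; no other remaining equation mentions S1.
Delete trivial equation ref(ref(unit)) = ref(ref(unit)).
Decompose tree/1: tree(nat) = C.
Bind C := tree(nat); substituting into the one remaining equation that mentions C gives: tree(either(unit, ref(either(unit, either(tree(nat), tree(string)))))) = tree(either(unit, ref(either(unit, U)))).
Decompose either/2: tree(ref(tree(T3))) = tree(T1),  tree(ref(string)) = tree(R).
Decompose tree/1: ref(tree(T3)) = T1.
Bind T1 := ref(tree(T3)); no other remaining equation mentions T1.
Decompose tree/1: ref(string) = R.
Bind R := ref(string); substituting into the one remaining equation that mentions R gives: tree(either(tree(either(char, unit)), tree(either(ref(U), ref(string))))) = tree(either(tree(either(char, unit)), tree(either(E, T3)))).
Decompose tree/1: either(unit, ref(either(unit, either(tree(nat), tree(string))))) = either(unit, ref(either(unit, U))).
Decompose either/2: unit = unit,  ref(either(unit, either(tree(nat), tree(string)))) = ref(either(unit, U)).
Delete trivial equation unit = unit.
Decompose ref/1: either(unit, either(tree(nat), tree(string))) = either(unit, U).
Decompose either/2: unit = unit,  either(tree(nat), tree(string)) = U.
Delete trivial equation unit = unit.
Bind U := either(tree(nat), tree(string)); substituting into the remaining equation gives: tree(either(tree(either(char, unit)), tree(either(ref(either(tree(nat), tree(string))), ref(string))))) = tree(either(tree(either(char, unit)), tree(either(E, T3)))).
Decompose tree/1: either(tree(either(char, unit)), tree(either(ref(either(tree(nat), tree(string))), ref(string)))) = either(tree(either(char, unit)), tree(either(E, T3))).
Decompose either/2: tree(either(char, unit)) = tree(either(char, unit)),  tree(either(ref(either(tree(nat), tree(string))), ref(string))) = tree(either(E, T3)).
Delete trivial equation tree(either(char, unit)) = tree(either(char, unit)).
Decompose tree/1: either(ref(either(tree(nat), tree(string))), ref(string)) = either(E, T3).
Decompose either/2: ref(either(tree(nat), tree(string))) = E,  ref(string) = T3.
Bind E := ref(either(tree(nat), tree(string))); no other remaining equation mentions E. Substituting into the earlier binding gives S1 := ref(either(tree(nat), tree(string))).
Bind T3 := ref(string). Substituting into the earlier binding gives T1 := ref(tree(ref(string))).
MGU = { S1 := ref(either(tree(nat), tree(string))), C := tree(nat), T1 := ref(tree(ref(string))), R := ref(string), U := either(tree(nat), tree(string)), E := ref(either(tree(nat), tree(string))), T3 := ref(string) }, so T1 := ref(tree(ref(string))).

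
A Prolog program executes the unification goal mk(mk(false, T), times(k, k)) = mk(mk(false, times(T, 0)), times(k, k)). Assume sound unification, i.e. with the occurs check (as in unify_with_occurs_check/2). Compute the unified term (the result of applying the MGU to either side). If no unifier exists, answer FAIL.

FAIL

Decompose mk/2: mk(false, T) = mk(false, times(T, 0)),  times(k, k) = times(k, k).
Decompose mk/2: false = false,  T = times(T, 0).
Delete trivial equation false = false.
Occurs check fails: T occurs in times(T, 0); the equation T = times(T, 0) has no finite solution.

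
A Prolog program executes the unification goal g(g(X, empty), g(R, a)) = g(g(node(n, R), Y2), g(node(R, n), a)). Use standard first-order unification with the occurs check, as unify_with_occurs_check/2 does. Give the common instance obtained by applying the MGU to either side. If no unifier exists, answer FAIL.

FAIL

Decompose g/2: g(X, empty) = g(node(n, R), Y2),  g(R, a) = g(node(R, n), a).
Decompose g/2: X = node(n, R),  empty = Y2.
Bind X := node(n, R); no other remaining equation mentions X.
Bind Y2 := empty; no other remaining equation mentions Y2.
Decompose g/2: R = node(R, n),  a = a.
Occurs check fails: R occurs in node(R, n); the equation R = node(R, n) has no finite solution.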